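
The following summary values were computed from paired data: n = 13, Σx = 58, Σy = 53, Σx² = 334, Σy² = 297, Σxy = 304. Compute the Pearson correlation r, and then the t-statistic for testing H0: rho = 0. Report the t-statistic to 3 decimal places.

Numerator: nΣxy − (Σx)(Σy) = 13·304 − (58)(53) = 878
Denominator: √[(nΣx²−(Σx)²)(nΣy²−(Σy)²)]
  nΣx²−(Σx)² = 13·334 − 3364 = 978;  nΣy²−(Σy)² = 13·297 − 2809 = 1052
  √(978·1052) = √1028856 = 1014.3254
r = 878 / 1014.3254 = 0.8656
t = r·√(n−2)/√(1−r²) = 0.8656·√11 / √(1−0.749263) = 2.870870 / 0.500736 = 5.733

5.733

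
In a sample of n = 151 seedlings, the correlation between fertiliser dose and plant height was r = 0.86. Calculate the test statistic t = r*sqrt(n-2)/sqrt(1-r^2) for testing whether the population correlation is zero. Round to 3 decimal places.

1 − r² = 1 − 0.7396 = 0.2604;  √(1−r²) = 0.510294
√(n−2) = √149 = 12.206556
t = r·√(n−2)/√(1−r²) = 0.86 · 12.206556 / 0.510294 = 20.572

20.572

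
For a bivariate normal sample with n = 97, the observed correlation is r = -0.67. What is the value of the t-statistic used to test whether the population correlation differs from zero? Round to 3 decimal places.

-8.797

t = r·√(n−2) / √(1−r²) with r = -0.67, n = 97
  = -0.67·√95 / √(1 − 0.4489)
  = -0.67·9.746794 / 0.742361
  = -6.530352 / 0.742361 = -8.797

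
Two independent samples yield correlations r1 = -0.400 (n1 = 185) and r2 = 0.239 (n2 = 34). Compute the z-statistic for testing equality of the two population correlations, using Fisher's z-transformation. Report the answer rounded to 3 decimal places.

-3.435

Fisher z-transforms: z1 = atanh(-0.400) = -0.423649, z2 = atanh(0.239) = 0.243713; difference d = -0.667362
Var(d) = 1/182 + 1/31 = 0.0054945 + 0.0322581 = 0.0377526
z = d/√Var(d) = -0.667362 / √0.0377526 = -0.667362 / 0.194300 = -3.435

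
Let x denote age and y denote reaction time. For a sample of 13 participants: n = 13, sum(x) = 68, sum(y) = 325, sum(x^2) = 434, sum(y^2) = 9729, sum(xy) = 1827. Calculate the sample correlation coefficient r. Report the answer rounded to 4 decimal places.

0.3583

S_xy = nΣxy − ΣxΣy = 13·1827 − 68·325 = 23751 − 22100 = 1651
S_xx = nΣx² − (Σx)² = 13·434 − 68² = 5642 − 4624 = 1018
S_yy = nΣy² − (Σy)² = 13·9729 − 325² = 126477 − 105625 = 20852
r = S_xy / √(S_xx·S_yy) = 1651 / √(1018·20852) = 1651 / √21227336 = 1651 / 4607.3133 = 0.3583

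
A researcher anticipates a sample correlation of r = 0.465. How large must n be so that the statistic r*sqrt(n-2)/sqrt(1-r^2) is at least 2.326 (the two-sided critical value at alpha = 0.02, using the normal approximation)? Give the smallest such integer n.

22

r√(n−2)/√(1−r²) ≥ 2.326  ⇔  n−2 ≥ (2.326)²·(1−r²)/r²
(1−r²)/r² = (1−0.216225)/0.216225 = 3.6248
n ≥ 2 + 5.410276·3.6248 = 2 + 19.6112 = 21.6112
⌈21.6112⌉ = 22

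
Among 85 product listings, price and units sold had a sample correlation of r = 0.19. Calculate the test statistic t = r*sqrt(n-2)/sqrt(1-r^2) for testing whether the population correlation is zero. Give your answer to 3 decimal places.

t = r·√(n−2) / √(1−r²) with r = 0.19, n = 85
  = 0.19·√83 / √(1 − 0.0361)
  = 0.19·9.110434 / 0.981784
  = 1.730982 / 0.981784 = 1.763

1.763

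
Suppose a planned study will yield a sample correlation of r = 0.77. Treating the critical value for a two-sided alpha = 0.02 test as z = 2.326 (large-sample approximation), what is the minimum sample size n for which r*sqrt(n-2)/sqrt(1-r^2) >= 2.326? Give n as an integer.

6

Need r·√(n−2)/√(1−r²) ≥ 2.326
√(n−2) ≥ 2.326·√(1−0.5929) / 0.77 = 2.326·0.638044 / 0.77 = 1.9274
n−2 ≥ 3.7149  ⇒  n ≥ 5.7149
Smallest integer n = 6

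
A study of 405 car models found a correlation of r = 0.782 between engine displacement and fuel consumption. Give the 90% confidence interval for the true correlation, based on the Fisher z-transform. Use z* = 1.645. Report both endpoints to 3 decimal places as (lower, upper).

(0.748, 0.812)

z_r = atanh(0.782) = 1.050498;  SE = 1/√(n−3) = 1/√402 = 0.049875
z-limits: 1.050498 ± 1.645·0.049875 = 1.050498 ± 0.082044 = [0.968454, 1.132542]
ρ-limits: (tanh 0.968454, tanh 1.132542) = (0.748, 0.812)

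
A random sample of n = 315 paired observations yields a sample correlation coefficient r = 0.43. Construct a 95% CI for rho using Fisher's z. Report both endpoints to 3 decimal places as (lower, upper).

z_r = atanh(0.43) = 0.459897;  SE = 1/√(n−3) = 1/√312 = 0.056614
z-limits: 0.459897 ± 1.960·0.056614 = 0.459897 ± 0.110963 = [0.348934, 0.570860]
ρ-limits: (tanh 0.348934, tanh 0.570860) = (0.335, 0.516)

(0.335, 0.516)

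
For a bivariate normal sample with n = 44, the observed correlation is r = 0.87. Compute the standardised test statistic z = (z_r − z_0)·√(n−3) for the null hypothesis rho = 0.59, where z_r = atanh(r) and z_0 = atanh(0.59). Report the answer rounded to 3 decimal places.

z_r = atanh(0.87) = 1.333080,  z_0 = atanh(0.59) = 0.677666
SE = 1/√(n−3) = 1/√41 = 0.156174
z = (z_r − z_0)/SE = (1.333080 − 0.677666) / 0.156174 = 0.655414 / 0.156174 = 4.197

4.197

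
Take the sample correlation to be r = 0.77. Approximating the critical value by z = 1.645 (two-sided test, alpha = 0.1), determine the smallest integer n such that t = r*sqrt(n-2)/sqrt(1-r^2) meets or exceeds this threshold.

4

r√(n−2)/√(1−r²) ≥ 1.645  ⇔  n−2 ≥ (1.645)²·(1−r²)/r²
(1−r²)/r² = (1−0.5929)/0.5929 = 0.6866
n ≥ 2 + 2.706025·0.6866 = 2 + 1.8580 = 3.8580
⌈3.8580⌉ = 4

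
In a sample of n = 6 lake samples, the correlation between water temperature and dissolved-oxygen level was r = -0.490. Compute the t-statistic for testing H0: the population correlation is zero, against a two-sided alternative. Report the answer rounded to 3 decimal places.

t = r·√(n−2) / √(1−r²) with r = -0.490, n = 6
  = -0.490·√4 / √(1 − 0.240100)
  = -0.490·2.000000 / 0.871722
  = -0.980000 / 0.871722 = -1.124

-1.124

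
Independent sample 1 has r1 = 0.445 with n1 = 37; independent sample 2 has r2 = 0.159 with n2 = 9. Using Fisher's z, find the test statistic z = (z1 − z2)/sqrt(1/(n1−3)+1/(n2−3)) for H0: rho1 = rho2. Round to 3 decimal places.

0.718

Fisher z-transforms: z1 = atanh(0.445) = 0.478448, z2 = atanh(0.159) = 0.160361; difference d = 0.318087
Var(d) = 1/34 + 1/6 = 0.0294118 + 0.1666667 = 0.1960785
z = d/√Var(d) = 0.318087 / √0.1960785 = 0.318087 / 0.442808 = 0.718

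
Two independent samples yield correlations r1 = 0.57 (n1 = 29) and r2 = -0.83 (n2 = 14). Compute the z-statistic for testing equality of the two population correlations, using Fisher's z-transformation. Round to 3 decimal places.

5.104

Fisher z-transforms: z1 = atanh(0.57) = 0.647523, z2 = atanh(-0.83) = -1.188136; difference d = 1.835659
Var(d) = 1/26 + 1/11 = 0.0384615 + 0.0909091 = 0.1293706
z = d/√Var(d) = 1.835659 / √0.1293706 = 1.835659 / 0.359681 = 5.104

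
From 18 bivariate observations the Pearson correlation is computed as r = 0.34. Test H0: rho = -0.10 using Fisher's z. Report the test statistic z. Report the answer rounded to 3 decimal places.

1.760

Fisher z: atanh(0.34) = 0.354093, atanh(-0.10) = -0.100335
z = (z_r − z_0)·√(n−3) = (0.354093 − (-0.100335))·√15 = 0.454428 · 3.872983 = 1.760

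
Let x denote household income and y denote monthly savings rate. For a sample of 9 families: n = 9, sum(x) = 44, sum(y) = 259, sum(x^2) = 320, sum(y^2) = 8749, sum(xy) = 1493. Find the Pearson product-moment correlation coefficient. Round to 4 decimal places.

0.6152

Numerator: nΣxy − (Σx)(Σy) = 9·1493 − (44)(259) = 2041
Denominator: √[(nΣx²−(Σx)²)(nΣy²−(Σy)²)]
  nΣx²−(Σx)² = 9·320 − 1936 = 944;  nΣy²−(Σy)² = 9·8749 − 67081 = 11660
  √(944·11660) = √11007040 = 3317.6859
r = 2041 / 3317.6859 = 0.6152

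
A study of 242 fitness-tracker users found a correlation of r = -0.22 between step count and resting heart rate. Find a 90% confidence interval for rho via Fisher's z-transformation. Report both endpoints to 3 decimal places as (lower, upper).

z_r = atanh(-0.22) = -0.223656;  SE = 1/√(n−3) = 1/√239 = 0.064685
z-limits: -0.223656 ± 1.645·0.064685 = -0.223656 ± 0.106407 = [-0.330063, -0.117249]
ρ-limits: (tanh -0.330063, tanh -0.117249) = (-0.319, -0.117)

(-0.319, -0.117)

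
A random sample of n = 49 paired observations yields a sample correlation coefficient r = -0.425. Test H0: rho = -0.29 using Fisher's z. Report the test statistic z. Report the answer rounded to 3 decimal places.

z_r = atanh(-0.425) = -0.453779,  z_0 = atanh(-0.29) = -0.298566
SE = 1/√(n−3) = 1/√46 = 0.147442
z = (z_r − z_0)/SE = (-0.453779 − (-0.298566)) / 0.147442 = -0.155213 / 0.147442 = -1.053

-1.053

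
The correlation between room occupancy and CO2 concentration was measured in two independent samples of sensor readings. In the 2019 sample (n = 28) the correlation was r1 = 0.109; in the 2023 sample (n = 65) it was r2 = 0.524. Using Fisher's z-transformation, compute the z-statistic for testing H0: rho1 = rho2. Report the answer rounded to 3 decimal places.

-1.994

Fisher z-transforms: z1 = atanh(0.109) = 0.109435, z2 = atanh(0.524) = 0.581838; difference d = -0.472403
Var(d) = 1/25 + 1/62 = 0.0400000 + 0.0161290 = 0.0561290
z = d/√Var(d) = -0.472403 / √0.0561290 = -0.472403 / 0.236916 = -1.994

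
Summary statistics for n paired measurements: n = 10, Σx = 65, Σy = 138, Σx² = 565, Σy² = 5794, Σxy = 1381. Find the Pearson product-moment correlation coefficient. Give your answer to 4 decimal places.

0.6501

S_xy = nΣxy − ΣxΣy = 10·1381 − 65·138 = 13810 − 8970 = 4840
S_xx = nΣx² − (Σx)² = 10·565 − 65² = 5650 − 4225 = 1425
S_yy = nΣy² − (Σy)² = 10·5794 − 138² = 57940 − 19044 = 38896
r = S_xy / √(S_xx·S_yy) = 4840 / √(1425·38896) = 4840 / √55426800 = 4840 / 7444.9177 = 0.6501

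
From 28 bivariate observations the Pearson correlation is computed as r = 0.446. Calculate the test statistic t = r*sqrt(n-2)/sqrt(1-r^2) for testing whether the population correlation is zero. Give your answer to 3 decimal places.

t = r·√(n−2) / √(1−r²) with r = 0.446, n = 28
  = 0.446·√26 / √(1 − 0.198916)
  = 0.446·5.099020 / 0.895033
  = 2.274163 / 0.895033 = 2.541

2.541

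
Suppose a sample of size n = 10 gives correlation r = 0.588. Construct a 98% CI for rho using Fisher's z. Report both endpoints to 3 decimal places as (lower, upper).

(-0.202, 0.914)

z_r = atanh(0.588) = 0.674604;  SE = 1/√(n−3) = 1/√7 = 0.377964
z-limits: 0.674604 ± 2.326·0.377964 = 0.674604 ± 0.879144 = [-0.204540, 1.553748]
ρ-limits: (tanh -0.204540, tanh 1.553748) = (-0.202, 0.914)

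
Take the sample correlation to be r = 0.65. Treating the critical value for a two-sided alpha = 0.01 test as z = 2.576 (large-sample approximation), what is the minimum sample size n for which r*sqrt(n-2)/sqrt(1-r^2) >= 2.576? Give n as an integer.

Need r·√(n−2)/√(1−r²) ≥ 2.576
√(n−2) ≥ 2.576·√(1−0.4225) / 0.65 = 2.576·0.759934 / 0.65 = 3.0117
n−2 ≥ 9.0703  ⇒  n ≥ 11.0703
Smallest integer n = 12

12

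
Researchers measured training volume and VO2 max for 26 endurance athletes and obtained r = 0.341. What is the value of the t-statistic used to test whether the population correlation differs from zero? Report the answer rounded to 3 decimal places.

1.777

t = r·√(n−2) / √(1−r²) with r = 0.341, n = 26
  = 0.341·√24 / √(1 − 0.116281)
  = 0.341·4.898979 / 0.940063
  = 1.670552 / 0.940063 = 1.777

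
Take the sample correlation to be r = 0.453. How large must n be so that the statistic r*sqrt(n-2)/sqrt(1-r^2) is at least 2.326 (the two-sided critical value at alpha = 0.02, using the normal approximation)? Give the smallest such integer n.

Need r·√(n−2)/√(1−r²) ≥ 2.326
√(n−2) ≥ 2.326·√(1−0.205209) / 0.453 = 2.326·0.891511 / 0.453 = 4.5776
n−2 ≥ 20.9544  ⇒  n ≥ 22.9544
Smallest integer n = 23

23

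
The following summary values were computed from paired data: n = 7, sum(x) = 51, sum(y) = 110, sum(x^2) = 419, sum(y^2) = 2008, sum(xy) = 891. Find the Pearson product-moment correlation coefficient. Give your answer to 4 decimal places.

S_xy = nΣxy − ΣxΣy = 7·891 − 51·110 = 6237 − 5610 = 627
S_xx = nΣx² − (Σx)² = 7·419 − 51² = 2933 − 2601 = 332
S_yy = nΣy² − (Σy)² = 7·2008 − 110² = 14056 − 12100 = 1956
r = S_xy / √(S_xx·S_yy) = 627 / √(332·1956) = 627 / √649392 = 627 / 805.8486 = 0.7781

0.7781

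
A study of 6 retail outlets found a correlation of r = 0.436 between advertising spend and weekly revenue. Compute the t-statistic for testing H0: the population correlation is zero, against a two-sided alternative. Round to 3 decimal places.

0.969

t = r·√(n−2) / √(1−r²) with r = 0.436, n = 6
  = 0.436·√4 / √(1 − 0.190096)
  = 0.436·2.000000 / 0.899947
  = 0.872000 / 0.899947 = 0.969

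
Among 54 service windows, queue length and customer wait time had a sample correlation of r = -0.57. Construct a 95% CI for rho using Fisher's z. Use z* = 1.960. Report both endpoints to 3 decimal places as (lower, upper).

Fisher z: z_r = atanh(r) = ½·ln((1+(-0.57))/(1−(-0.57))) = -0.647523
SE(z) = 1/√(n−3) = 1/√51 = 0.140028
95% ⇒ z* = 1.960; margin = 1.960·0.140028 = 0.274455
CI on z-scale: (-0.921978, -0.373068)
Back-transform: tanh(-0.921978) = -0.726832, tanh(-0.373068) = -0.356672

(-0.727, -0.357)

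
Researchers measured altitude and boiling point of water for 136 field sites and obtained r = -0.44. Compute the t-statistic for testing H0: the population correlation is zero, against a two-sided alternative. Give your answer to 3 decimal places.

t = r·√(n−2) / √(1−r²) with r = -0.44, n = 136
  = -0.44·√134 / √(1 − 0.1936)
  = -0.44·11.575837 / 0.897998
  = -5.093368 / 0.897998 = -5.672

-5.672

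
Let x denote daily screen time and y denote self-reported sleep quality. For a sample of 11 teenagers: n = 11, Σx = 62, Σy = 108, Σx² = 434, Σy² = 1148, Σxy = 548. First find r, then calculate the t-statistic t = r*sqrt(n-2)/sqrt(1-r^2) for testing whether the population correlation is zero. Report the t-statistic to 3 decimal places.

-2.986

S_xy = nΣxy − ΣxΣy = 11·548 − 62·108 = 6028 − 6696 = -668
S_xx = nΣx² − (Σx)² = 11·434 − 62² = 4774 − 3844 = 930
S_yy = nΣy² − (Σy)² = 11·1148 − 108² = 12628 − 11664 = 964
r = S_xy / √(S_xx·S_yy) = -668 / √(930·964) = -668 / √896520 = -668 / 946.8474 = -0.7055
t = r·√(n−2)/√(1−r²) = -0.7055·√9 / √(1−0.497730) = -2.116500 / 0.708710 = -2.986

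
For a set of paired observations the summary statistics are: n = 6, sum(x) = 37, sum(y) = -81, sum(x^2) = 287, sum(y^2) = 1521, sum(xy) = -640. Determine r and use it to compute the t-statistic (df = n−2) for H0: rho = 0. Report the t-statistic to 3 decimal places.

S_xy = nΣxy − ΣxΣy = 6·(-640) − 37·(-81) = -3840 − (-2997) = -843
S_xx = nΣx² − (Σx)² = 6·287 − 37² = 1722 − 1369 = 353
S_yy = nΣy² − (Σy)² = 6·1521 − (-81)² = 9126 − 6561 = 2565
r = S_xy / √(S_xx·S_yy) = -843 / √(353·2565) = -843 / √905445 = -843 / 951.5487 = -0.8859
t = r·√(n−2)/√(1−r²) = -0.8859·√4 / √(1−0.784819) = -1.771800 / 0.463876 = -3.820

-3.820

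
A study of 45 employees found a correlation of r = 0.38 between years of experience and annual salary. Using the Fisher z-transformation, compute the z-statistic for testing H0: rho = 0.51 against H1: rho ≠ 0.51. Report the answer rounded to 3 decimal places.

z_r = atanh(0.38) = 0.400060,  z_0 = atanh(0.51) = 0.562730
SE = 1/√(n−3) = 1/√42 = 0.154303
z = (z_r − z_0)/SE = (0.400060 − 0.562730) / 0.154303 = -0.162670 / 0.154303 = -1.054

-1.054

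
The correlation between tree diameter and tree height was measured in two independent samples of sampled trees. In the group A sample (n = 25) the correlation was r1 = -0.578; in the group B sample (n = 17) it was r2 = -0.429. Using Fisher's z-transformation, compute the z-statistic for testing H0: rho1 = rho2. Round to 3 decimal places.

-0.587

Fisher z-transforms: z1 = atanh(-0.578) = -0.659454, z2 = atanh(-0.429) = -0.458670; difference d = -0.200784
Var(d) = 1/22 + 1/14 = 0.0454545 + 0.0714286 = 0.1168831
z = d/√Var(d) = -0.200784 / √0.1168831 = -0.200784 / 0.341882 = -0.587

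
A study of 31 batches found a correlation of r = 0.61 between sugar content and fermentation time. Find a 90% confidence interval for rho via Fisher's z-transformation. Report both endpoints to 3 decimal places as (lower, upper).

Fisher z: z_r = atanh(r) = ½·ln((1+0.61)/(1−0.61)) = 0.708921
SE(z) = 1/√(n−3) = 1/√28 = 0.188982
90% ⇒ z* = 1.645; margin = 1.645·0.188982 = 0.310875
CI on z-scale: (0.398046, 1.019796)
Back-transform: tanh(0.398046) = 0.378276, tanh(1.019796) = 0.769783

(0.378, 0.770)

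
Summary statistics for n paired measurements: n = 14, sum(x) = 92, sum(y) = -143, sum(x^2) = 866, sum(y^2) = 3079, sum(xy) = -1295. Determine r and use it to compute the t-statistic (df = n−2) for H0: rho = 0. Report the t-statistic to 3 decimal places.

Numerator: nΣxy − (Σx)(Σy) = 14·(-1295) − (92)(-143) = -4974
Denominator: √[(nΣx²−(Σx)²)(nΣy²−(Σy)²)]
  nΣx²−(Σx)² = 14·866 − 8464 = 3660;  nΣy²−(Σy)² = 14·3079 − 20449 = 22657
  √(3660·22657) = √82924620 = 9106.2956
r = -4974 / 9106.2956 = -0.5462
t = r·√(n−2)/√(1−r²) = -0.5462·√12 / √(1−0.298334) = -1.892092 / 0.837655 = -2.259

-2.259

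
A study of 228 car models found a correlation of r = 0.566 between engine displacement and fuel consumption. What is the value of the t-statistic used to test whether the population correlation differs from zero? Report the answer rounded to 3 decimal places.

10.321

1 − r² = 1 − 0.320356 = 0.679644;  √(1−r²) = 0.824405
√(n−2) = √226 = 15.033296
t = r·√(n−2)/√(1−r²) = 0.566 · 15.033296 / 0.824405 = 10.321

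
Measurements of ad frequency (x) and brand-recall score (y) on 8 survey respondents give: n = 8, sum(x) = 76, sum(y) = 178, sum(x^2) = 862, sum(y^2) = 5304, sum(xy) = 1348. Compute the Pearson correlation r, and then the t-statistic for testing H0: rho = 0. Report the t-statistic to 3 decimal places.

S_xy = nΣxy − ΣxΣy = 8·1348 − 76·178 = 10784 − 13528 = -2744
S_xx = nΣx² − (Σx)² = 8·862 − 76² = 6896 − 5776 = 1120
S_yy = nΣy² − (Σy)² = 8·5304 − 178² = 42432 − 31684 = 10748
r = S_xy / √(S_xx·S_yy) = -2744 / √(1120·10748) = -2744 / √12037760 = -2744 / 3469.5475 = -0.7909
t = r·√(n−2)/√(1−r²) = -0.7909·√6 / √(1−0.625523) = -1.937301 / 0.611945 = -3.166

-3.166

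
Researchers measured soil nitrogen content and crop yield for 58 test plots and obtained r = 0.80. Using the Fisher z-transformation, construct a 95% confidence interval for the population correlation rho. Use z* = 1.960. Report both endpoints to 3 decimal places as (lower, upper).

(0.683, 0.877)

z_r = atanh(0.80) = 1.098612;  SE = 1/√(n−3) = 1/√55 = 0.134840
z-limits: 1.098612 ± 1.960·0.134840 = 1.098612 ± 0.264286 = [0.834326, 1.362898]
ρ-limits: (tanh 0.834326, tanh 1.362898) = (0.683, 0.877)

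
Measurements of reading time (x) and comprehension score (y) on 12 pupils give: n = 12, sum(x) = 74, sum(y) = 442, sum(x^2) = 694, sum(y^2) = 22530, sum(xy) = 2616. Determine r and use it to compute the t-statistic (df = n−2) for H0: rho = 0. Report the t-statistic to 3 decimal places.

-0.286

S_xy = nΣxy − ΣxΣy = 12·2616 − 74·442 = 31392 − 32708 = -1316
S_xx = nΣx² − (Σx)² = 12·694 − 74² = 8328 − 5476 = 2852
S_yy = nΣy² − (Σy)² = 12·22530 − 442² = 270360 − 195364 = 74996
r = S_xy / √(S_xx·S_yy) = -1316 / √(2852·74996) = -1316 / √213888592 = -1316 / 14624.9305 = -0.0900
t = r·√(n−2)/√(1−r²) = -0.0900·√10 / √(1−0.008100) = -0.284605 / 0.995942 = -0.286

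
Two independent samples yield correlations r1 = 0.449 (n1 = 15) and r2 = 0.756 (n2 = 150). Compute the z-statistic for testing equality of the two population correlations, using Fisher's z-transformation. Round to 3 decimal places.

-1.677

z1 = atanh(0.449) = 0.483447,  z2 = atanh(0.756) = 0.986813
SE = √(1/(n1−3) + 1/(n2−3)) = √(1/12 + 1/147) = √(0.0833333 + 0.0068027) = √0.0901360 = 0.300227
z = (z1 − z2)/SE = (0.483447 − 0.986813) / 0.300227 = -0.503366 / 0.300227 = -1.677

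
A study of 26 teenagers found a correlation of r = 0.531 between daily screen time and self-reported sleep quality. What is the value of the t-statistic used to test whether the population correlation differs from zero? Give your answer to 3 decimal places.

3.070

1 − r² = 1 − 0.281961 = 0.718039;  √(1−r²) = 0.847372
√(n−2) = √24 = 4.898979
t = r·√(n−2)/√(1−r²) = 0.531 · 4.898979 / 0.847372 = 3.070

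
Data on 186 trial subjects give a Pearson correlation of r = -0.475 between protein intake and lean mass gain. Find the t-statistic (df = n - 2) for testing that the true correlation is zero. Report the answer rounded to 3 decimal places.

-7.322

1 − r² = 1 − 0.225625 = 0.774375;  √(1−r²) = 0.879986
√(n−2) = √184 = 13.564660
t = r·√(n−2)/√(1−r²) = -0.475 · 13.564660 / 0.879986 = -7.322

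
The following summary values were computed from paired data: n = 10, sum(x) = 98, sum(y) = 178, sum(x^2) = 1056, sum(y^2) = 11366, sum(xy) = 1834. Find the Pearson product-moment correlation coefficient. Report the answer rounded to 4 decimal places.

S_xy = nΣxy − ΣxΣy = 10·1834 − 98·178 = 18340 − 17444 = 896
S_xx = nΣx² − (Σx)² = 10·1056 − 98² = 10560 − 9604 = 956
S_yy = nΣy² − (Σy)² = 10·11366 − 178² = 113660 − 31684 = 81976
r = S_xy / √(S_xx·S_yy) = 896 / √(956·81976) = 896 / √78369056 = 896 / 8852.6299 = 0.1012

0.1012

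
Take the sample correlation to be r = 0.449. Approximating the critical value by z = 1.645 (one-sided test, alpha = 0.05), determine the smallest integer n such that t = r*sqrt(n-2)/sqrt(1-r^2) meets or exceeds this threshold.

Need r·√(n−2)/√(1−r²) ≥ 1.645
√(n−2) ≥ 1.645·√(1−0.201601) / 0.449 = 1.645·0.893532 / 0.449 = 3.2736
n−2 ≥ 10.7165  ⇒  n ≥ 12.7165
Smallest integer n = 13

13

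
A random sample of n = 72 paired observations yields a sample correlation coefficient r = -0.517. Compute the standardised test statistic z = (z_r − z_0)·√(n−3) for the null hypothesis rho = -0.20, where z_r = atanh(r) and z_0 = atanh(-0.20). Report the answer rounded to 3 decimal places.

Fisher z: atanh(-0.517) = -0.572237, atanh(-0.20) = -0.202733
z = (z_r − z_0)·√(n−3) = (-0.572237 − (-0.202733))·√69 = -0.369504 · 8.306624 = -3.069

-3.069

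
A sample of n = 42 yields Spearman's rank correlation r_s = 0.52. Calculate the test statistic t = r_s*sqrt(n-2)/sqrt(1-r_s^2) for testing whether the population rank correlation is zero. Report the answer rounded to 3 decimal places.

3.850

1 − r_s² = 1 − 0.2704 = 0.7296;  √(1−r_s²) = 0.854166
√(n−2) = √40 = 6.324555
t = r_s·√(n−2)/√(1−r_s²) = 0.52 · 6.324555 / 0.854166 = 3.850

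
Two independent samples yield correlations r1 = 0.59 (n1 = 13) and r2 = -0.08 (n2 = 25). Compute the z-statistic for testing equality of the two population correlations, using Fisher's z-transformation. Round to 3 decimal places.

1.987

z1 = atanh(0.59) = 0.677666,  z2 = atanh(-0.08) = -0.080171
SE = √(1/(n1−3) + 1/(n2−3)) = √(1/10 + 1/22) = √(0.1000000 + 0.0454545) = √0.1454545 = 0.381385
z = (z1 − z2)/SE = (0.677666 − (-0.080171)) / 0.381385 = 0.757837 / 0.381385 = 1.987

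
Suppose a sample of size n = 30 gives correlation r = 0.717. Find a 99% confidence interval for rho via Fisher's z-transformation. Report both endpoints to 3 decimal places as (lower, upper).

(0.385, 0.885)

Fisher z: z_r = atanh(r) = ½·ln((1+0.717)/(1−0.717)) = 0.901443
SE(z) = 1/√(n−3) = 1/√27 = 0.192450
99% ⇒ z* = 2.576; margin = 2.576·0.192450 = 0.495751
CI on z-scale: (0.405692, 1.397194)
Back-transform: tanh(0.405692) = 0.384809, tanh(1.397194) = 0.884744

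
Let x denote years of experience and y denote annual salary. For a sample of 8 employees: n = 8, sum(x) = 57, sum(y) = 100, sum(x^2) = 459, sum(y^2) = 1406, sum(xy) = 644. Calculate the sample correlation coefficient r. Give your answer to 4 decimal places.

-0.7542

Numerator: nΣxy − (Σx)(Σy) = 8·644 − (57)(100) = -548
Denominator: √[(nΣx²−(Σx)²)(nΣy²−(Σy)²)]
  nΣx²−(Σx)² = 8·459 − 3249 = 423;  nΣy²−(Σy)² = 8·1406 − 10000 = 1248
  √(423·1248) = √527904 = 726.5700
r = -548 / 726.5700 = -0.7542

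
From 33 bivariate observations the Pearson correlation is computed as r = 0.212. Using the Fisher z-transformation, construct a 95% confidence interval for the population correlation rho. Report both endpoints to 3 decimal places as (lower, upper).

Fisher z: z_r = atanh(r) = ½·ln((1+0.212)/(1−0.212)) = 0.215265
SE(z) = 1/√(n−3) = 1/√30 = 0.182574
95% ⇒ z* = 1.960; margin = 1.960·0.182574 = 0.357845
CI on z-scale: (-0.142580, 0.573110)
Back-transform: tanh(-0.142580) = -0.141622, tanh(0.573110) = 0.517640

(-0.142, 0.518)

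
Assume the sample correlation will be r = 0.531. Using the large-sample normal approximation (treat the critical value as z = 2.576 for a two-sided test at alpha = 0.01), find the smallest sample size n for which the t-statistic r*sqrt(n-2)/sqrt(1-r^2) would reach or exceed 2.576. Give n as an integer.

19

Need r·√(n−2)/√(1−r²) ≥ 2.576
√(n−2) ≥ 2.576·√(1−0.281961) / 0.531 = 2.576·0.847372 / 0.531 = 4.1108
n−2 ≥ 16.8987  ⇒  n ≥ 18.8987
Smallest integer n = 19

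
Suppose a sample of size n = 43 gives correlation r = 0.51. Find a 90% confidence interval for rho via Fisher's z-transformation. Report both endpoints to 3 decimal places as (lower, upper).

(0.294, 0.677)

Fisher z: z_r = atanh(r) = ½·ln((1+0.51)/(1−0.51)) = 0.562730
SE(z) = 1/√(n−3) = 1/√40 = 0.158114
90% ⇒ z* = 1.645; margin = 1.645·0.158114 = 0.260098
CI on z-scale: (0.302632, 0.822828)
Back-transform: tanh(0.302632) = 0.293719, tanh(0.822828) = 0.676606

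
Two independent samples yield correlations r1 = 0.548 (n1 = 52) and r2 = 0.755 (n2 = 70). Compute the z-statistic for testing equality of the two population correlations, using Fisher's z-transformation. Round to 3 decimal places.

-1.963

Fisher z-transforms: z1 = atanh(0.548) = 0.615518, z2 = atanh(0.755) = 0.984483; difference d = -0.368965
Var(d) = 1/49 + 1/67 = 0.0204082 + 0.0149254 = 0.0353336
z = d/√Var(d) = -0.368965 / √0.0353336 = -0.368965 / 0.187972 = -1.963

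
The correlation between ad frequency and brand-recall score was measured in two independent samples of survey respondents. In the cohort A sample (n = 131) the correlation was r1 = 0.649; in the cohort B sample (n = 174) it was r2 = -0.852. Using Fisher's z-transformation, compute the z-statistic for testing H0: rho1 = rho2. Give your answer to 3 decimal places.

17.428

z1 = atanh(0.649) = 0.773569,  z2 = atanh(-0.852) = -1.263405
SE = √(1/(n1−3) + 1/(n2−3)) = √(1/128 + 1/171) = √(0.0078125 + 0.0058480) = √0.0136605 = 0.116878
z = (z1 − z2)/SE = (0.773569 − (-1.263405)) / 0.116878 = 2.036974 / 0.116878 = 17.428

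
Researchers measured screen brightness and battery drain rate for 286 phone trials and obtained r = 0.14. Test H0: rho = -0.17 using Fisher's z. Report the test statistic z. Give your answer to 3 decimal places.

5.259

z_r = atanh(0.14) = 0.140926,  z_0 = atanh(-0.17) = -0.171667
SE = 1/√(n−3) = 1/√283 = 0.059444
z = (z_r − z_0)/SE = (0.140926 − (-0.171667)) / 0.059444 = 0.312593 / 0.059444 = 5.259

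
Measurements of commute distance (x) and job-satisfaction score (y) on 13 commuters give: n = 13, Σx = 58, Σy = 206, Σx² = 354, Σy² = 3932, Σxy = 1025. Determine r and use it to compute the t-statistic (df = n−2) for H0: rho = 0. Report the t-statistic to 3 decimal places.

S_xy = nΣxy − ΣxΣy = 13·1025 − 58·206 = 13325 − 11948 = 1377
S_xx = nΣx² − (Σx)² = 13·354 − 58² = 4602 − 3364 = 1238
S_yy = nΣy² − (Σy)² = 13·3932 − 206² = 51116 − 42436 = 8680
r = S_xy / √(S_xx·S_yy) = 1377 / √(1238·8680) = 1377 / √10745840 = 1377 / 3278.0848 = 0.4201
t = r·√(n−2)/√(1−r²) = 0.4201·√11 / √(1−0.176484) = 1.393314 / 0.907478 = 1.535

1.535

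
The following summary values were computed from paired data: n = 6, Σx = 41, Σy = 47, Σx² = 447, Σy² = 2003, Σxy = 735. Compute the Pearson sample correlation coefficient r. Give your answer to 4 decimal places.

0.7924

S_xy = nΣxy − ΣxΣy = 6·735 − 41·47 = 4410 − 1927 = 2483
S_xx = nΣx² − (Σx)² = 6·447 − 41² = 2682 − 1681 = 1001
S_yy = nΣy² − (Σy)² = 6·2003 − 47² = 12018 − 2209 = 9809
r = S_xy / √(S_xx·S_yy) = 2483 / √(1001·9809) = 2483 / √9818809 = 2483 / 3133.4979 = 0.7924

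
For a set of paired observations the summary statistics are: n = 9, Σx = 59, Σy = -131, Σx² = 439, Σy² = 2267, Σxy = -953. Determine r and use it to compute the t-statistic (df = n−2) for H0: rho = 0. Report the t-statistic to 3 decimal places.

-2.501

S_xy = nΣxy − ΣxΣy = 9·(-953) − 59·(-131) = -8577 − (-7729) = -848
S_xx = nΣx² − (Σx)² = 9·439 − 59² = 3951 − 3481 = 470
S_yy = nΣy² − (Σy)² = 9·2267 − (-131)² = 20403 − 17161 = 3242
r = S_xy / √(S_xx·S_yy) = -848 / √(470·3242) = -848 / √1523740 = -848 / 1234.3986 = -0.6870
t = r·√(n−2)/√(1−r²) = -0.6870·√7 / √(1−0.471969) = -1.817631 / 0.726657 = -2.501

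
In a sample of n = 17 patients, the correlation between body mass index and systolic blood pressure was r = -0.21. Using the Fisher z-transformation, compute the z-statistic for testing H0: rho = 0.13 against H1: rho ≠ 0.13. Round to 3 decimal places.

-1.287

Fisher z: atanh(-0.21) = -0.213171, atanh(0.13) = 0.130740
z = (z_r − z_0)·√(n−3) = (-0.213171 − 0.130740)·√14 = -0.343911 · 3.741657 = -1.287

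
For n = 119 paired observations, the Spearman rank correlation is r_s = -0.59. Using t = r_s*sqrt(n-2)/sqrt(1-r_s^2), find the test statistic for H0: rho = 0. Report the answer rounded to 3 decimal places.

-7.904

1 − r_s² = 1 − 0.3481 = 0.6519;  √(1−r_s²) = 0.807403
√(n−2) = √117 = 10.816654
t = r_s·√(n−2)/√(1−r_s²) = -0.59 · 10.816654 / 0.807403 = -7.904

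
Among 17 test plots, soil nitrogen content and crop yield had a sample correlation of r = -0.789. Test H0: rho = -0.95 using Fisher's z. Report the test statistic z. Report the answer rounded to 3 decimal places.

2.855

z_r = atanh(-0.789) = -1.068777,  z_0 = atanh(-0.95) = -1.831781
SE = 1/√(n−3) = 1/√14 = 0.267261
z = (z_r − z_0)/SE = (-1.068777 − (-1.831781)) / 0.267261 = 0.763004 / 0.267261 = 2.855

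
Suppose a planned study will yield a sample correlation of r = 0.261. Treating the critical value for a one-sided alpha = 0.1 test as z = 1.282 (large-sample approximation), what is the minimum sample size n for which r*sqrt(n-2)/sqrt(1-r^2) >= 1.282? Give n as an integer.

Need r·√(n−2)/√(1−r²) ≥ 1.282
√(n−2) ≥ 1.282·√(1−0.068121) / 0.261 = 1.282·0.965339 / 0.261 = 4.7416
n−2 ≥ 22.4828  ⇒  n ≥ 24.4828
Smallest integer n = 25

25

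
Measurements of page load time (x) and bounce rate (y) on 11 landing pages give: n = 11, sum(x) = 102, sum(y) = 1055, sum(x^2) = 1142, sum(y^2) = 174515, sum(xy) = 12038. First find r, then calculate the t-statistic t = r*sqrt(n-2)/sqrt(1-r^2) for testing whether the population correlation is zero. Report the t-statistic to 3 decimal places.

S_xy = nΣxy − ΣxΣy = 11·12038 − 102·1055 = 132418 − 107610 = 24808
S_xx = nΣx² − (Σx)² = 11·1142 − 102² = 12562 − 10404 = 2158
S_yy = nΣy² − (Σy)² = 11·174515 − 1055² = 1919665 − 1113025 = 806640
r = S_xy / √(S_xx·S_yy) = 24808 / √(2158·806640) = 24808 / √1740729120 = 24808 / 41722.0460 = 0.5946
t = r·√(n−2)/√(1−r²) = 0.5946·√9 / √(1−0.353549) = 1.783800 / 0.804022 = 2.219

2.219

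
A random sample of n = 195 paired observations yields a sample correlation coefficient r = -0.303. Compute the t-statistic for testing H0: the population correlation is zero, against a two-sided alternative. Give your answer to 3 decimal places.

-4.417

1 − r² = 1 − 0.091809 = 0.908191;  √(1−r²) = 0.952991
√(n−2) = √193 = 13.892444
t = r·√(n−2)/√(1−r²) = -0.303 · 13.892444 / 0.952991 = -4.417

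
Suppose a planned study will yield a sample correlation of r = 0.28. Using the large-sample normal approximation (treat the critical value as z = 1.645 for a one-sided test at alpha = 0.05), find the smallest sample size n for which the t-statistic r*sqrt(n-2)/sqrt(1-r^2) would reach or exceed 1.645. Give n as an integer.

Need r·√(n−2)/√(1−r²) ≥ 1.645
√(n−2) ≥ 1.645·√(1−0.0784) / 0.28 = 1.645·0.960000 / 0.28 = 5.6400
n−2 ≥ 31.8096  ⇒  n ≥ 33.8096
Smallest integer n = 34

34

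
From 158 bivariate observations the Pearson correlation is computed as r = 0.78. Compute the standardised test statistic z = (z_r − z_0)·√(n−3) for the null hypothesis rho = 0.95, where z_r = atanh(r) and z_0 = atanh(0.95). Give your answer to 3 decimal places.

Fisher z: atanh(0.78) = 1.045371, atanh(0.95) = 1.831781
z = (z_r − z_0)·√(n−3) = (1.045371 − 1.831781)·√155 = -0.786410 · 12.449900 = -9.791

-9.791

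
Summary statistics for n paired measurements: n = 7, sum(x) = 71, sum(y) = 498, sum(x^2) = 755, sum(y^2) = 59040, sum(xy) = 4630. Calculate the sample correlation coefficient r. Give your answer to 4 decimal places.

S_xy = nΣxy − ΣxΣy = 7·4630 − 71·498 = 32410 − 35358 = -2948
S_xx = nΣx² − (Σx)² = 7·755 − 71² = 5285 − 5041 = 244
S_yy = nΣy² − (Σy)² = 7·59040 − 498² = 413280 − 248004 = 165276
r = S_xy / √(S_xx·S_yy) = -2948 / √(244·165276) = -2948 / √40327344 = -2948 / 6350.3814 = -0.4642

-0.4642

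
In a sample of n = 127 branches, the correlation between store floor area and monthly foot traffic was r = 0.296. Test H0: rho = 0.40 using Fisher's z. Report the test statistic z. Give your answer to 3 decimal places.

Fisher z: atanh(0.296) = 0.305130, atanh(0.40) = 0.423649
z = (z_r − z_0)·√(n−3) = (0.305130 − 0.423649)·√124 = -0.118519 · 11.135529 = -1.320

-1.320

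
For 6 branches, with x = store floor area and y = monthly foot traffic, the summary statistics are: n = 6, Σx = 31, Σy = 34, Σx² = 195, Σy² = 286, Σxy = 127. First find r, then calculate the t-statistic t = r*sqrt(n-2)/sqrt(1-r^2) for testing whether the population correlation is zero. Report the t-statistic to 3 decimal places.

Numerator: nΣxy − (Σx)(Σy) = 6·127 − (31)(34) = -292
Denominator: √[(nΣx²−(Σx)²)(nΣy²−(Σy)²)]
  nΣx²−(Σx)² = 6·195 − 961 = 209;  nΣy²−(Σy)² = 6·286 − 1156 = 560
  √(209·560) = √117040 = 342.1111
r = -292 / 342.1111 = -0.8535
t = r·√(n−2)/√(1−r²) = -0.8535·√4 / √(1−0.728462) = -1.707000 / 0.521093 = -3.276

-3.276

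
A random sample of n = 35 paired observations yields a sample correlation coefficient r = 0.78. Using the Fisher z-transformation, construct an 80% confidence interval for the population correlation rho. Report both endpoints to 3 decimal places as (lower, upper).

Fisher z: z_r = atanh(r) = ½·ln((1+0.78)/(1−0.78)) = 1.045371
SE(z) = 1/√(n−3) = 1/√32 = 0.176777
80% ⇒ z* = 1.282; margin = 1.282·0.176777 = 0.226628
CI on z-scale: (0.818743, 1.271999)
Back-transform: tanh(0.818743) = 0.674385, tanh(1.271999) = 0.854339

(0.674, 0.854)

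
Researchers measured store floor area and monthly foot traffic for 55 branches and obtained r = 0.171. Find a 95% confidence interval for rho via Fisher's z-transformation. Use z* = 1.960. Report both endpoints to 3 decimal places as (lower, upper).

Fisher z: z_r = atanh(r) = ½·ln((1+0.171)/(1−0.171)) = 0.172697
SE(z) = 1/√(n−3) = 1/√52 = 0.138675
95% ⇒ z* = 1.960; margin = 1.960·0.138675 = 0.271803
CI on z-scale: (-0.099106, 0.444500)
Back-transform: tanh(-0.099106) = -0.098783, tanh(0.444500) = 0.417368

(-0.099, 0.417)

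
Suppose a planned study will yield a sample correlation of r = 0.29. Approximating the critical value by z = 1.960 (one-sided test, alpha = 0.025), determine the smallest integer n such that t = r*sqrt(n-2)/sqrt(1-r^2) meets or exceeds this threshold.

44

Need r·√(n−2)/√(1−r²) ≥ 1.960
√(n−2) ≥ 1.960·√(1−0.0841) / 0.29 = 1.960·0.957027 / 0.29 = 6.4682
n−2 ≥ 41.8376  ⇒  n ≥ 43.8376
Smallest integer n = 44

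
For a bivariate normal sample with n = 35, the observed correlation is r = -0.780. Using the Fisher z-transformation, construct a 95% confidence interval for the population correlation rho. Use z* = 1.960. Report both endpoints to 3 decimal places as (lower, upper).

(-0.884, -0.604)

z_r = atanh(-0.780) = -1.045371;  SE = 1/√(n−3) = 1/√32 = 0.176777
z-limits: -1.045371 ± 1.960·0.176777 = -1.045371 ± 0.346483 = [-1.391854, -0.698888]
ρ-limits: (tanh -1.391854, tanh -0.698888) = (-0.884, -0.604)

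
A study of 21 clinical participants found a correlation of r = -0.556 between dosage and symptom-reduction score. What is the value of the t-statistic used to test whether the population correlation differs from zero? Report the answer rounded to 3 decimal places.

t = r·√(n−2) / √(1−r²) with r = -0.556, n = 21
  = -0.556·√19 / √(1 − 0.309136)
  = -0.556·4.358899 / 0.831182
  = -2.423548 / 0.831182 = -2.916

-2.916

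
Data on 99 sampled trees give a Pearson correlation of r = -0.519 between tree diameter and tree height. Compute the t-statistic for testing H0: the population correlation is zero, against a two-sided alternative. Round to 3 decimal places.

1 − r² = 1 − 0.269361 = 0.730639;  √(1−r²) = 0.854774
√(n−2) = √97 = 9.848858
t = r·√(n−2)/√(1−r²) = -0.519 · 9.848858 / 0.854774 = -5.980

-5.980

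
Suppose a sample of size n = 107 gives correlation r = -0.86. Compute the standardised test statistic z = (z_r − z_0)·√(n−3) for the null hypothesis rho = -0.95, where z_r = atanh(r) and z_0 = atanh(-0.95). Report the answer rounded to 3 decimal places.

5.491

z_r = atanh(-0.86) = -1.293345,  z_0 = atanh(-0.95) = -1.831781
SE = 1/√(n−3) = 1/√104 = 0.098058
z = (z_r − z_0)/SE = (-1.293345 − (-1.831781)) / 0.098058 = 0.538436 / 0.098058 = 5.491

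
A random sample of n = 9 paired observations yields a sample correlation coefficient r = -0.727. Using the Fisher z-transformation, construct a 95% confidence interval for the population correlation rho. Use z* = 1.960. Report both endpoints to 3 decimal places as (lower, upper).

(-0.938, -0.122)

z_r = atanh(-0.727) = -0.922335;  SE = 1/√(n−3) = 1/√6 = 0.408248
z-limits: -0.922335 ± 1.960·0.408248 = -0.922335 ± 0.800166 = [-1.722501, -0.122169]
ρ-limits: (tanh -1.722501, tanh -0.122169) = (-0.938, -0.122)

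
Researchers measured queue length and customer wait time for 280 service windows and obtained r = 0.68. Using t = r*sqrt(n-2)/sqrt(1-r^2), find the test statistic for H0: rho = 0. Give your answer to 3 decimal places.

1 − r² = 1 − 0.4624 = 0.5376;  √(1−r²) = 0.733212
√(n−2) = √278 = 16.673332
t = r·√(n−2)/√(1−r²) = 0.68 · 16.673332 / 0.733212 = 15.463

15.463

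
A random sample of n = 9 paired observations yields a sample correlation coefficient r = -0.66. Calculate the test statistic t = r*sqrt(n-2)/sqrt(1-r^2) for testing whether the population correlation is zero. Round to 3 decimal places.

-2.324

1 − r² = 1 − 0.4356 = 0.5644;  √(1−r²) = 0.751266
√(n−2) = √7 = 2.645751
t = r·√(n−2)/√(1−r²) = -0.66 · 2.645751 / 0.751266 = -2.324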